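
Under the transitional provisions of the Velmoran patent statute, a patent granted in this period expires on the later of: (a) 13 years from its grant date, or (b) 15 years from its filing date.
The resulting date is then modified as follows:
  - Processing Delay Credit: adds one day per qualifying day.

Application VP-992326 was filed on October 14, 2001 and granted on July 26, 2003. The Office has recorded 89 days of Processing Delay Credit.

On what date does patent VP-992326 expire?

January 11, 2017

(a) grant + 13 years → 26 July 2016.
(b) filing + 15 years → 14 October 2016.
Later of the two: 14 October 2016.
Processing Delay Credit: +89 days → 11 January 2017.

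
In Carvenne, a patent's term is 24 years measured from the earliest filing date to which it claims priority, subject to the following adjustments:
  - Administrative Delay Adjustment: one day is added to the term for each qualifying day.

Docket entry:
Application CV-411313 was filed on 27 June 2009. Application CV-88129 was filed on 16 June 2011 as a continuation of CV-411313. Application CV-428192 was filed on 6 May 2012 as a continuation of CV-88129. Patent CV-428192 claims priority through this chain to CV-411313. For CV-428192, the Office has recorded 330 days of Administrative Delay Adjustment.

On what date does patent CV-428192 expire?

May 23, 2034

Earliest priority filing: 27 June 2009.
Base term: 27 June 2009 + 24 years → 27 June 2033.
Administrative Delay Adjustment: +330 days → 23 May 2034.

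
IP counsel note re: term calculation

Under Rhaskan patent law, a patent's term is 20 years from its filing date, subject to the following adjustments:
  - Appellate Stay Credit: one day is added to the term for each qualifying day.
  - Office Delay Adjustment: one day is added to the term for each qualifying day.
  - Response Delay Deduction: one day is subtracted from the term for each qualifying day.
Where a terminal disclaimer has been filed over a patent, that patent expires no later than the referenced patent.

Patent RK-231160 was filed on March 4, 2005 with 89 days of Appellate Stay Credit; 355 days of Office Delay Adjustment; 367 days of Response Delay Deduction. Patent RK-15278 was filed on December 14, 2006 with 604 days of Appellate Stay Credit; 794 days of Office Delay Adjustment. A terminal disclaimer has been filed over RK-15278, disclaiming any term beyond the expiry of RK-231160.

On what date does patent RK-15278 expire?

Natural term of RK-15278:
  Base: filing + 20 years → 14 December 2026.
  Appellate Stay Credit: +604 days → 9 August 2028.
  Office Delay Adjustment: +794 days → 12 October 2030.
Expiry of referenced patent RK-231160:
  Base: filing + 20 years → 4 March 2025.
  Appellate Stay Credit: +89 days → 1 June 2025.
  Office Delay Adjustment: +355 days → 22 May 2026.
  Response Delay Deduction: −367 days → 20 May 2025.
Terminal disclaimer: RK-15278 expires on the earlier of 12 October 2030 and 20 May 2025.

May 20, 2025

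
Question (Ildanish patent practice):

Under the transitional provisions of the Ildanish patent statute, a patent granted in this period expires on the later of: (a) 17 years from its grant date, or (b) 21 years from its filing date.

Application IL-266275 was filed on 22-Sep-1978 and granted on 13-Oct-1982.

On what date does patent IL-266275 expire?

October 13, 1999

(a) grant + 17 years → 13 October 1999.
(b) filing + 21 years → 22 September 1999.
Later of the two: 13 October 1999.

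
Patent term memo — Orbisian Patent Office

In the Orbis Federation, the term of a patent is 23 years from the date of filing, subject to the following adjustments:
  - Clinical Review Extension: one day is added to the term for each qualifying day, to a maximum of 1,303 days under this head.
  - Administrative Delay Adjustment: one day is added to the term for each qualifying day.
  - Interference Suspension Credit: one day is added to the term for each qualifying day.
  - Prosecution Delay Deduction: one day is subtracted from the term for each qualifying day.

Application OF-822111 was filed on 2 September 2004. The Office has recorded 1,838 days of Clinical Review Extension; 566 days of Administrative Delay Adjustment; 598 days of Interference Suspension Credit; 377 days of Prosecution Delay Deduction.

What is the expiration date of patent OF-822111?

May 23, 2033

Base term: filing date + 23 years → 2 September 2027.
Clinical Review Extension: 1838 days claimed exceeds the 1303-day cap, so +1303 days → 28 March 2031.
Administrative Delay Adjustment: +566 days → 14 October 2032.
Interference Suspension Credit: +598 days → 4 June 2034.
Prosecution Delay Deduction: −377 days → 23 May 2033.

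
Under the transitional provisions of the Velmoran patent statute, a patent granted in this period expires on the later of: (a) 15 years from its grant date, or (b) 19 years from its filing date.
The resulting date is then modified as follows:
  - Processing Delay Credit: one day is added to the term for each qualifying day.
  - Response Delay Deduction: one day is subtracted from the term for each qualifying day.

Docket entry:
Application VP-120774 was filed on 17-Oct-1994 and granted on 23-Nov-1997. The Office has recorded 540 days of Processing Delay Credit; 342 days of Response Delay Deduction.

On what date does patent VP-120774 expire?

May 3, 2014

(a) grant + 15 years → 23 November 2012.
(b) filing + 19 years → 17 October 2013.
Later of the two: 17 October 2013.
Processing Delay Credit: +540 days → 10 April 2015.
Response Delay Deduction: −342 days → 3 May 2014.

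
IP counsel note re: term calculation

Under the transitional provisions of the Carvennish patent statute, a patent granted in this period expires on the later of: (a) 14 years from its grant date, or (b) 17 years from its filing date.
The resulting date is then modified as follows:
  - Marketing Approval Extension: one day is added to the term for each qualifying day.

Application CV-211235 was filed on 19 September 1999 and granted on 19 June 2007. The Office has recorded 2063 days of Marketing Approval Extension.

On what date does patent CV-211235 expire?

February 11, 2027

(a) grant + 14 years → 19 June 2021.
(b) filing + 17 years → 19 September 2016.
Later of the two: 19 June 2021.
Marketing Approval Extension: +2063 days → 11 February 2027.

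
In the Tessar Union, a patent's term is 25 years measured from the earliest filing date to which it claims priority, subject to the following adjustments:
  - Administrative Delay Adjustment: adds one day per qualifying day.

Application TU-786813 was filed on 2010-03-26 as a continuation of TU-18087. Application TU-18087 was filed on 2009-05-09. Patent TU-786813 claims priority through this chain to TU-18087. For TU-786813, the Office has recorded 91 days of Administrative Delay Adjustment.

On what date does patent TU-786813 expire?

Earliest priority filing: 9 May 2009.
Base term: 9 May 2009 + 25 years → 9 May 2034.
Administrative Delay Adjustment: +91 days → 8 August 2034.

August 8, 2034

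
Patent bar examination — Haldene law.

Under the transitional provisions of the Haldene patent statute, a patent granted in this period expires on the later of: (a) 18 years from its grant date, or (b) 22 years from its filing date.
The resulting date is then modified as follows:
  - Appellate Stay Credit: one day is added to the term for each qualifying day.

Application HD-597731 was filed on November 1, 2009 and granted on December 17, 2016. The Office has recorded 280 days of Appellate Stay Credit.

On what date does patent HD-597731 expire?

(a) grant + 18 years → 17 December 2034.
(b) filing + 22 years → 1 November 2031.
Later of the two: 17 December 2034.
Appellate Stay Credit: +280 days → 23 September 2035.

2035-09-23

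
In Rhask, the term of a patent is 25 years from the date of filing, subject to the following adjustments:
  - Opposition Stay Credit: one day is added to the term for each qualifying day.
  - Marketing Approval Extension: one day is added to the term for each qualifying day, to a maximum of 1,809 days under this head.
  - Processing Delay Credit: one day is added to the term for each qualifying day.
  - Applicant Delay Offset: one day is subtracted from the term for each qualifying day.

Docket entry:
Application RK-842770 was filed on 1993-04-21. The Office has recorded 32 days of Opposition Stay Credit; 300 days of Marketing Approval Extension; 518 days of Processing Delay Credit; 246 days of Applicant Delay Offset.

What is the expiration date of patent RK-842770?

2019-12-16

Base term: filing date + 25 years → 21 April 2018.
Opposition Stay Credit: +32 days → 23 May 2018.
Marketing Approval Extension: 300 days (within the 1809-day cap) → +300 days → 19 March 2019.
Processing Delay Credit: +518 days → 18 August 2020.
Applicant Delay Offset: −246 days → 16 December 2019.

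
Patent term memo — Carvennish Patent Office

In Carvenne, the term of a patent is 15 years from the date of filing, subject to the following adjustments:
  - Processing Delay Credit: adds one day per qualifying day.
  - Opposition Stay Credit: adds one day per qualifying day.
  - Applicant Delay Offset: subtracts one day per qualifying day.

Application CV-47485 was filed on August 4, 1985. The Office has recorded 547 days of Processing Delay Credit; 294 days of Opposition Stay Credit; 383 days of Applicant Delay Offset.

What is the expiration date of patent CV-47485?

Base term: filing date + 15 years → 4 August 2000.
Processing Delay Credit: +547 days → 2 February 2002.
Opposition Stay Credit: +294 days → 23 November 2002.
Applicant Delay Offset: −383 days → 5 November 2001.

November 5, 2001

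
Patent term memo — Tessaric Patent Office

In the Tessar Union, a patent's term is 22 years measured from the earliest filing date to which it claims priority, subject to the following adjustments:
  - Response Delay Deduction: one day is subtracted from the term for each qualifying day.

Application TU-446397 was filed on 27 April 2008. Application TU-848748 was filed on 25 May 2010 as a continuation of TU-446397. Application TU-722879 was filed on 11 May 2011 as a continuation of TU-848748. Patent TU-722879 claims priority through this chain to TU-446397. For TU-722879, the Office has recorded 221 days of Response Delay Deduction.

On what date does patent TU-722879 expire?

Earliest priority filing: 27 April 2008.
Base term: 27 April 2008 + 22 years → 27 April 2030.
Response Delay Deduction: −221 days → 18 September 2029.

September 18, 2029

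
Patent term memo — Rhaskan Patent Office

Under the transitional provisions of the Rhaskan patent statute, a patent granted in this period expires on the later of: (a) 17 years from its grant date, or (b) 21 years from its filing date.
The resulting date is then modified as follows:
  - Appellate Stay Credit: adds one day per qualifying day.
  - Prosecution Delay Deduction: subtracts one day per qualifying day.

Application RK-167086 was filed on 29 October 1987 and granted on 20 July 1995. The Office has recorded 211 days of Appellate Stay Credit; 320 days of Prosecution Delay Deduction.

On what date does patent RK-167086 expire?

(a) grant + 17 years → 20 July 2012.
(b) filing + 21 years → 29 October 2008.
Later of the two: 20 July 2012.
Appellate Stay Credit: +211 days → 16 February 2013.
Prosecution Delay Deduction: −320 days → 2 April 2012.

2012-04-02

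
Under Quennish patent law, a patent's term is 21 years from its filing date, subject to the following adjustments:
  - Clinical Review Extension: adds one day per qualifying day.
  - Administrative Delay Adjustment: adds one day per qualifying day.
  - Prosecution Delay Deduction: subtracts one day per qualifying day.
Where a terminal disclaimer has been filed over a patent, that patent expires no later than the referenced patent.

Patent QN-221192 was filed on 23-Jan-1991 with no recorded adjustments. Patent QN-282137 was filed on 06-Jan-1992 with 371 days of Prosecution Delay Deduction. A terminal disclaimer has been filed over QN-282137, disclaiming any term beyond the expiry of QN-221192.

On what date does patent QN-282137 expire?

Natural term of QN-282137:
  Base: filing + 21 years → 6 January 2013.
  Prosecution Delay Deduction: −371 days → 1 January 2012.
Expiry of referenced patent QN-221192:
  Base: filing + 21 years → 23 January 2012.
Terminal disclaimer: QN-282137 expires on the earlier of 1 January 2012 and 23 January 2012.

January 1, 2012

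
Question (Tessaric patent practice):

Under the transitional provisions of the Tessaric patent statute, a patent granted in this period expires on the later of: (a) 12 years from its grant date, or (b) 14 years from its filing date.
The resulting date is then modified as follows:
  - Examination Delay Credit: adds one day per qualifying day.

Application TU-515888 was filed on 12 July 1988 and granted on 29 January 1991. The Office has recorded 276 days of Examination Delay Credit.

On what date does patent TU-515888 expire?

(a) grant + 12 years → 29 January 2003.
(b) filing + 14 years → 12 July 2002.
Later of the two: 29 January 2003.
Examination Delay Credit: +276 days → 1 November 2003.

November 1, 2003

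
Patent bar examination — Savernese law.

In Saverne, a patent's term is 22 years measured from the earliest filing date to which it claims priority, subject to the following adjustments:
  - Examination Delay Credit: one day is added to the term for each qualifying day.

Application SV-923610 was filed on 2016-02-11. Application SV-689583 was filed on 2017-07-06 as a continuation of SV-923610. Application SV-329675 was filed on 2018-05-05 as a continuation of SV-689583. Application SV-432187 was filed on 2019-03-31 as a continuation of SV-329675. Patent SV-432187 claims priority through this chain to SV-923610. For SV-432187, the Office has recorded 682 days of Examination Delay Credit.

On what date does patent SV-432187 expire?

Earliest priority filing: 11 February 2016.
Base term: 11 February 2016 + 22 years → 11 February 2038.
Examination Delay Credit: +682 days → 25 December 2039.

2039-12-25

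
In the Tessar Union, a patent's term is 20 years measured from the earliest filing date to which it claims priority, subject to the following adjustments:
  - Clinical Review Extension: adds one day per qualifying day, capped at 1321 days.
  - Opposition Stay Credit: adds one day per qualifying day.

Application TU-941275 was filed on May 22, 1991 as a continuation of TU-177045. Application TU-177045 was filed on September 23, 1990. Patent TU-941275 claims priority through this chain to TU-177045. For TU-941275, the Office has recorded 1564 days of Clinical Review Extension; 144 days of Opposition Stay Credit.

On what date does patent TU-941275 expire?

Earliest priority filing: 23 September 1990.
Base term: 23 September 1990 + 20 years → 23 September 2010.
Clinical Review Extension: 1564 days claimed exceeds the 1321-day cap, so +1321 days → 6 May 2014.
Opposition Stay Credit: +144 days → 27 September 2014.

September 27, 2014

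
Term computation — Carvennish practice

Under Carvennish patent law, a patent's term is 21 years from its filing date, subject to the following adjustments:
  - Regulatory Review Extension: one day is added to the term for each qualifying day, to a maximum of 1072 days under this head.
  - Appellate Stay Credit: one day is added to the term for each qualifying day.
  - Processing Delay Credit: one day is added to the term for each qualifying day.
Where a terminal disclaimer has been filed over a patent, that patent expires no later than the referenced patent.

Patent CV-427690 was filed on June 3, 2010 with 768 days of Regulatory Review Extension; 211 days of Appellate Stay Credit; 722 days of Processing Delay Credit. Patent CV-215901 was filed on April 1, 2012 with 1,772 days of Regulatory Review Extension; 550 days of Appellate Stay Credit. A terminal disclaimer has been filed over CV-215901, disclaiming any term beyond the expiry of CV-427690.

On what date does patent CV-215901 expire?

Natural term of CV-215901:
  Base: filing + 21 years → 1 April 2033.
  Regulatory Review Extension: 1772 days claimed exceeds the 1072-day cap, so +1072 days → 8 March 2036.
  Appellate Stay Credit: +550 days → 9 September 2037.
Expiry of referenced patent CV-427690:
  Base: filing + 21 years → 3 June 2031.
  Regulatory Review Extension: 768 days (within the 1072-day cap) → +768 days → 10 July 2033.
  Appellate Stay Credit: +211 days → 6 February 2034.
  Processing Delay Credit: +722 days → 29 January 2036.
Terminal disclaimer: CV-215901 expires on the earlier of 9 September 2037 and 29 January 2036.

2036-01-29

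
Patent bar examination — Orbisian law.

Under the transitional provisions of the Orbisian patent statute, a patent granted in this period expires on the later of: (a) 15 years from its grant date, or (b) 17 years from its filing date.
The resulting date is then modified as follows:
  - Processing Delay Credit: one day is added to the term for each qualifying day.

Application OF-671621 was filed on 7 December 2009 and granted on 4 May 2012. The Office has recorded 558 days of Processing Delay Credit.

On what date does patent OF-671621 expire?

2028-11-12

(a) grant + 15 years → 4 May 2027.
(b) filing + 17 years → 7 December 2026.
Later of the two: 4 May 2027.
Processing Delay Credit: +558 days → 12 November 2028.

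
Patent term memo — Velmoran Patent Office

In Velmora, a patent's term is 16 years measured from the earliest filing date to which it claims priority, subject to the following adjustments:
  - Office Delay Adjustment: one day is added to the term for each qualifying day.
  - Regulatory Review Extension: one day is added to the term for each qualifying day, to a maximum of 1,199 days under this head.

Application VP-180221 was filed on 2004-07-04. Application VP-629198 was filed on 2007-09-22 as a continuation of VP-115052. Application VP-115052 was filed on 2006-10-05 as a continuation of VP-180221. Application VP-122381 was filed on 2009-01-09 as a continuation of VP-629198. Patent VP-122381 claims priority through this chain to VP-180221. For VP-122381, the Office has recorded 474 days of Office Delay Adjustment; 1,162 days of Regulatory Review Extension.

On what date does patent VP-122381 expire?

2024-12-26

Earliest priority filing: 4 July 2004.
Base term: 4 July 2004 + 16 years → 4 July 2020.
Office Delay Adjustment: +474 days → 21 October 2021.
Regulatory Review Extension: 1162 days (within the 1199-day cap) → +1162 days → 26 December 2024.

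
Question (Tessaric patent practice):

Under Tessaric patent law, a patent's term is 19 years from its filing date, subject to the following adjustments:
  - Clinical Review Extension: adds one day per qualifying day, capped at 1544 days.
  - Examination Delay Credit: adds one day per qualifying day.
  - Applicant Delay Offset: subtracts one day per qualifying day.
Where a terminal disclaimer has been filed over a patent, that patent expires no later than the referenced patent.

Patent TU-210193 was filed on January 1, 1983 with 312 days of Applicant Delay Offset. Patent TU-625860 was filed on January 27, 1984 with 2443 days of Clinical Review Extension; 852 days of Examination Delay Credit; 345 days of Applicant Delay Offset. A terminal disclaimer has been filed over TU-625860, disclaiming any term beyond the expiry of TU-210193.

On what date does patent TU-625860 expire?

Natural term of TU-625860:
  Base: filing + 19 years → 27 January 2003.
  Clinical Review Extension: 2443 days claimed exceeds the 1544-day cap, so +1544 days → 20 April 2007.
  Examination Delay Credit: +852 days → 19 August 2009.
  Applicant Delay Offset: −345 days → 8 September 2008.
Expiry of referenced patent TU-210193:
  Base: filing + 19 years → 1 January 2002.
  Applicant Delay Offset: −312 days → 23 February 2001.
Terminal disclaimer: TU-625860 expires on the earlier of 8 September 2008 and 23 February 2001.

2001-02-23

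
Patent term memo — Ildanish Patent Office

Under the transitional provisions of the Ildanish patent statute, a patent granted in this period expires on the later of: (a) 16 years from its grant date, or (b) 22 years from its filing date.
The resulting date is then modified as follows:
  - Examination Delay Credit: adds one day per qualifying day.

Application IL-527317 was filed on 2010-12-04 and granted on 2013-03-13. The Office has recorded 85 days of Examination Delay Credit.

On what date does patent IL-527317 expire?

(a) grant + 16 years → 13 March 2029.
(b) filing + 22 years → 4 December 2032.
Later of the two: 4 December 2032.
Examination Delay Credit: +85 days → 27 February 2033.

February 27, 2033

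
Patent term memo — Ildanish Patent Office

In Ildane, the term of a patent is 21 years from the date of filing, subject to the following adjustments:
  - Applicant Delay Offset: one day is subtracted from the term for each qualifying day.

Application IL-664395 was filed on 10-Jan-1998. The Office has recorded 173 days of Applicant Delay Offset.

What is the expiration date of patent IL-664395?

2018-07-21

Base term: filing date + 21 years → 10 January 2019.
Applicant Delay Offset: −173 days → 21 July 2018.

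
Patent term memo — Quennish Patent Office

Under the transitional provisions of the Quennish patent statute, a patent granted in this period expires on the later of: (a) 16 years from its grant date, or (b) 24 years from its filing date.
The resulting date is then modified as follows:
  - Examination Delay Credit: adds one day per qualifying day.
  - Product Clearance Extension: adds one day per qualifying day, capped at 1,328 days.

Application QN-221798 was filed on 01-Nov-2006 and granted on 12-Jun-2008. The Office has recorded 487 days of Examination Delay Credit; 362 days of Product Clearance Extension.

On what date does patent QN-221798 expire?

2033-02-27

(a) grant + 16 years → 12 June 2024.
(b) filing + 24 years → 1 November 2030.
Later of the two: 1 November 2030.
Examination Delay Credit: +487 days → 2 March 2032.
Product Clearance Extension: 362 days (within the 1328-day cap) → +362 days → 27 February 2033.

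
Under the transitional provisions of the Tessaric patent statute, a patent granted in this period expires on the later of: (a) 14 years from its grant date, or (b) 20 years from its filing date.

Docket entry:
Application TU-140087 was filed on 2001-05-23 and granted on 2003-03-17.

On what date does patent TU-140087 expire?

(a) grant + 14 years → 17 March 2017.
(b) filing + 20 years → 23 May 2021.
Later of the two: 23 May 2021.

May 23, 2021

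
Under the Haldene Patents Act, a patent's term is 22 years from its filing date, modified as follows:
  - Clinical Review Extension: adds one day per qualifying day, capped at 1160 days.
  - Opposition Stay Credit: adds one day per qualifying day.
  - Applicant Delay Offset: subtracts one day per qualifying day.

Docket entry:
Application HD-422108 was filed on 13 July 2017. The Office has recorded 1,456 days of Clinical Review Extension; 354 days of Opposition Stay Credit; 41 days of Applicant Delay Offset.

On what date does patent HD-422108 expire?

Base term: filing date + 22 years → 13 July 2039.
Clinical Review Extension: 1456 days claimed exceeds the 1160-day cap, so +1160 days → 15 September 2042.
Opposition Stay Credit: +354 days → 4 September 2043.
Applicant Delay Offset: −41 days → 25 July 2043.

July 25, 2043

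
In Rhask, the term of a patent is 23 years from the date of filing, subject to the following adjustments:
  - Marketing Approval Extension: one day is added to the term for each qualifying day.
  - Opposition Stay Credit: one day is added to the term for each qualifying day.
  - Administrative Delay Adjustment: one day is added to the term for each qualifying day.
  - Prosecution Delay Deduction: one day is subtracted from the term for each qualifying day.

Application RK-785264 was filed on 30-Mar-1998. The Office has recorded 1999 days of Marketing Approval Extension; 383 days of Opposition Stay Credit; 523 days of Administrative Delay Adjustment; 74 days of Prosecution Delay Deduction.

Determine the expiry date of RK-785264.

December 29, 2028

Base term: filing date + 23 years → 30 March 2021.
Marketing Approval Extension: +1999 days → 19 September 2026.
Opposition Stay Credit: +383 days → 7 October 2027.
Administrative Delay Adjustment: +523 days → 13 March 2029.
Prosecution Delay Deduction: −74 days → 29 December 2028.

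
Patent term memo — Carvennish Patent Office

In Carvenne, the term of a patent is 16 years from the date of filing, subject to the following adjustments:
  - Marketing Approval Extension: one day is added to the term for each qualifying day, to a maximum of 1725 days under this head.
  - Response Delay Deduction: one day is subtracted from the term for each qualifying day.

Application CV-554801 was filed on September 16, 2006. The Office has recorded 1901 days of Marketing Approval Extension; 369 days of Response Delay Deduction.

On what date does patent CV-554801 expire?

Base term: filing date + 16 years → 16 September 2022.
Marketing Approval Extension: 1901 days claimed exceeds the 1725-day cap, so +1725 days → 7 June 2027.
Response Delay Deduction: −369 days → 3 June 2026.

June 3, 2026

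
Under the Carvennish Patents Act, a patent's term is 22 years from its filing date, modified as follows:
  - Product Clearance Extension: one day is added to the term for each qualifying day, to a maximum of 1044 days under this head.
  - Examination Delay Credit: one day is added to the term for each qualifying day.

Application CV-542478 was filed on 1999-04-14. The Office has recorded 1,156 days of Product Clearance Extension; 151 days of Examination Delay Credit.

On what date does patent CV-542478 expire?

2024-07-22

Base term: filing date + 22 years → 14 April 2021.
Product Clearance Extension: 1156 days claimed exceeds the 1044-day cap, so +1044 days → 22 February 2024.
Examination Delay Credit: +151 days → 22 July 2024.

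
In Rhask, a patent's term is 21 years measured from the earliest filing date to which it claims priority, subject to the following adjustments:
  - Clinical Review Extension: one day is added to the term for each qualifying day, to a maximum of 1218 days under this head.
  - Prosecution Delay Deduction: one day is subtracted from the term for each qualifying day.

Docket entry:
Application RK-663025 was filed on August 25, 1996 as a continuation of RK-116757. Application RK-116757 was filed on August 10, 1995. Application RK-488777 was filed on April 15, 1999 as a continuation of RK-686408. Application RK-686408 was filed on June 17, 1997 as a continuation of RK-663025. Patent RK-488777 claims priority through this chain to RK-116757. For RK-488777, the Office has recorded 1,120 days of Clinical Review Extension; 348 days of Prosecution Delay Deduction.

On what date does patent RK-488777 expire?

2018-09-21

Earliest priority filing: 10 August 1995.
Base term: 10 August 1995 + 21 years → 10 August 2016.
Clinical Review Extension: 1120 days (within the 1218-day cap) → +1120 days → 4 September 2019.
Prosecution Delay Deduction: −348 days → 21 September 2018.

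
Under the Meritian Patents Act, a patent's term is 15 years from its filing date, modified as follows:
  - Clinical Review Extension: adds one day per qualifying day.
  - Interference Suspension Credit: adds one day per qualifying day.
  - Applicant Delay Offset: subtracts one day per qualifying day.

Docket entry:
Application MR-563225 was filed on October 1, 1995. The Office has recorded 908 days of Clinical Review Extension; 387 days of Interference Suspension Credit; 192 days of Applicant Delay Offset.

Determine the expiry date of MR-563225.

Base term: filing date + 15 years → 1 October 2010.
Clinical Review Extension: +908 days → 27 March 2013.
Interference Suspension Credit: +387 days → 18 April 2014.
Applicant Delay Offset: −192 days → 8 October 2013.

October 8, 2013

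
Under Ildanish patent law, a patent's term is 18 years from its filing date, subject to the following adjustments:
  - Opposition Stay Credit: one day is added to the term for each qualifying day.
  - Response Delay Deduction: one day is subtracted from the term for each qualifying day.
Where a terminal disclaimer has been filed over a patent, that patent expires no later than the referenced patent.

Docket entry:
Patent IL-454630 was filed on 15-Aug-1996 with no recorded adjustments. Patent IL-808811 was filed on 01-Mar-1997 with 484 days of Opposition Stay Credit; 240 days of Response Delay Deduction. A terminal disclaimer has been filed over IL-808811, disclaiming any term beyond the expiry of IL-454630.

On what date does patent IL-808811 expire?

Natural term of IL-808811:
  Base: filing + 18 years → 1 March 2015.
  Opposition Stay Credit: +484 days → 27 June 2016.
  Response Delay Deduction: −240 days → 31 October 2015.
Expiry of referenced patent IL-454630:
  Base: filing + 18 years → 15 August 2014.
Terminal disclaimer: IL-808811 expires on the earlier of 31 October 2015 and 15 August 2014.

2014-08-15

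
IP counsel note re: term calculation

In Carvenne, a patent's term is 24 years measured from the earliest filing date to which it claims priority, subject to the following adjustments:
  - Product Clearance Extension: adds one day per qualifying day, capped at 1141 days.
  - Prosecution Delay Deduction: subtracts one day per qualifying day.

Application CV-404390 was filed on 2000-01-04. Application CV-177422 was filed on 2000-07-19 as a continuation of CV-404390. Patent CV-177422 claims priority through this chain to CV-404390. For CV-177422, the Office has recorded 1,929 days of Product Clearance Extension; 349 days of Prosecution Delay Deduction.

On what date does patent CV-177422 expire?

Earliest priority filing: 4 January 2000.
Base term: 4 January 2000 + 24 years → 4 January 2024.
Product Clearance Extension: 1929 days claimed exceeds the 1141-day cap, so +1141 days → 18 February 2027.
Prosecution Delay Deduction: −349 days → 6 March 2026.

March 6, 2026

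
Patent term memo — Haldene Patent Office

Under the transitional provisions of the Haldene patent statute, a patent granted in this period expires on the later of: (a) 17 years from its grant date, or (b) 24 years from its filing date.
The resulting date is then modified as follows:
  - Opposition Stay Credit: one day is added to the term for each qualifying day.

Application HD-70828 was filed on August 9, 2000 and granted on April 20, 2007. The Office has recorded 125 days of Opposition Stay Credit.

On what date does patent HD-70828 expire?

(a) grant + 17 years → 20 April 2024.
(b) filing + 24 years → 9 August 2024.
Later of the two: 9 August 2024.
Opposition Stay Credit: +125 days → 12 December 2024.

December 12, 2024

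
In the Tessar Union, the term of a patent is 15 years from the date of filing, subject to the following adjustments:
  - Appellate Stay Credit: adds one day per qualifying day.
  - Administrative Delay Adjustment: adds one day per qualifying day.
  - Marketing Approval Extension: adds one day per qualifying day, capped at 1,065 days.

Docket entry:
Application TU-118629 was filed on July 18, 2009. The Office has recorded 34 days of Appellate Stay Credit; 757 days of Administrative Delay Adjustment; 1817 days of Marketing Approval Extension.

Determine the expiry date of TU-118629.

August 17, 2029

Base term: filing date + 15 years → 18 July 2024.
Appellate Stay Credit: +34 days → 21 August 2024.
Administrative Delay Adjustment: +757 days → 17 September 2026.
Marketing Approval Extension: 1817 days claimed exceeds the 1065-day cap, so +1065 days → 17 August 2029.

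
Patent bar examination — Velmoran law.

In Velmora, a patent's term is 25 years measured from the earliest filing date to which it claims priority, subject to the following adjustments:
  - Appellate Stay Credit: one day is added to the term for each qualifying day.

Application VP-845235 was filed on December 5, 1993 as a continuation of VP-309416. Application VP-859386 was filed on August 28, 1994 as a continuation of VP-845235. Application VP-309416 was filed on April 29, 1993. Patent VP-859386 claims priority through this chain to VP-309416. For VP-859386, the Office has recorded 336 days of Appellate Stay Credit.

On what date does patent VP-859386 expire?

2019-03-31

Earliest priority filing: 29 April 1993.
Base term: 29 April 1993 + 25 years → 29 April 2018.
Appellate Stay Credit: +336 days → 31 March 2019.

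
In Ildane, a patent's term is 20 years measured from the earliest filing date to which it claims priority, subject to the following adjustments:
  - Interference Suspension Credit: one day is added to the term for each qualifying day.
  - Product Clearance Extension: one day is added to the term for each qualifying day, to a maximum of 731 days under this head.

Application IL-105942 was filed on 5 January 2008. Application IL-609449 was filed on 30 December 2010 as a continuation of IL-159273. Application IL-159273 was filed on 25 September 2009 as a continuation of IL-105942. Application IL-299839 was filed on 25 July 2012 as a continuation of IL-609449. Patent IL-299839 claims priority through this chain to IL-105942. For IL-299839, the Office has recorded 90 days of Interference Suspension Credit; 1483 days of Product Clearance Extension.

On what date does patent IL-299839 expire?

Earliest priority filing: 5 January 2008.
Base term: 5 January 2008 + 20 years → 5 January 2028.
Interference Suspension Credit: +90 days → 4 April 2028.
Product Clearance Extension: 1483 days claimed exceeds the 731-day cap, so +731 days → 5 April 2030.

2030-04-05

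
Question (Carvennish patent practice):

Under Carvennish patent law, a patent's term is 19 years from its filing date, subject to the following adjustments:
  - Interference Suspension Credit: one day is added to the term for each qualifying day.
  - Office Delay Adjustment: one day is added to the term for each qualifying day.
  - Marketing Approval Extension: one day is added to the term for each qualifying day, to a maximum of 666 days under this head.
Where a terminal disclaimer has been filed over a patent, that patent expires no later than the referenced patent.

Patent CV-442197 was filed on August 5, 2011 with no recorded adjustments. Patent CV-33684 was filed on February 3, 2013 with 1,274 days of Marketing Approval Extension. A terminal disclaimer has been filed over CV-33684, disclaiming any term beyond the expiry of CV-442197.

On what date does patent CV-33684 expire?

August 5, 2030

Natural term of CV-33684:
  Base: filing + 19 years → 3 February 2032.
  Marketing Approval Extension: 1274 days claimed exceeds the 666-day cap, so +666 days → 30 November 2033.
Expiry of referenced patent CV-442197:
  Base: filing + 19 years → 5 August 2030.
Terminal disclaimer: CV-33684 expires on the earlier of 30 November 2033 and 5 August 2030.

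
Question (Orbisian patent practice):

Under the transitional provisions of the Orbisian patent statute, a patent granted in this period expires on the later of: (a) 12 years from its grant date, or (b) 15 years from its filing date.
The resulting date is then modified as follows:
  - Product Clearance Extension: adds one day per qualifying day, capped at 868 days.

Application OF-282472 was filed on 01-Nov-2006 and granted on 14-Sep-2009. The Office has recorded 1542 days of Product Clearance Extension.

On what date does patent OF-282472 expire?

2024-03-18

(a) grant + 12 years → 14 September 2021.
(b) filing + 15 years → 1 November 2021.
Later of the two: 1 November 2021.
Product Clearance Extension: 1542 days claimed exceeds the 868-day cap, so +868 days → 18 March 2024.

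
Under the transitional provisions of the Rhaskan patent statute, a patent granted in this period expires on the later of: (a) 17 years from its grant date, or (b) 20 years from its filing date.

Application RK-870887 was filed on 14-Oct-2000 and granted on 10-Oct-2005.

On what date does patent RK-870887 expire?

2022-10-10

(a) grant + 17 years → 10 October 2022.
(b) filing + 20 years → 14 October 2020.
Later of the two: 10 October 2022.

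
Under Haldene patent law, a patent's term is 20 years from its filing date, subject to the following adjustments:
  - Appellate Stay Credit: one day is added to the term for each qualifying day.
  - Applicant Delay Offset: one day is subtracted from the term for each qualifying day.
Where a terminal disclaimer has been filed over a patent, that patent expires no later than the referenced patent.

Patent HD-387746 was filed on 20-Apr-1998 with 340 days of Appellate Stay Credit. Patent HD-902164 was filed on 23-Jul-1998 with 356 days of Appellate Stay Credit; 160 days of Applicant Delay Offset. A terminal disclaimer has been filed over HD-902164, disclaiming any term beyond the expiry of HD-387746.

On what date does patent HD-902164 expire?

2019-02-04

Natural term of HD-902164:
  Base: filing + 20 years → 23 July 2018.
  Appellate Stay Credit: +356 days → 14 July 2019.
  Applicant Delay Offset: −160 days → 4 February 2019.
Expiry of referenced patent HD-387746:
  Base: filing + 20 years → 20 April 2018.
  Appellate Stay Credit: +340 days → 26 March 2019.
Terminal disclaimer: HD-902164 expires on the earlier of 4 February 2019 and 26 March 2019.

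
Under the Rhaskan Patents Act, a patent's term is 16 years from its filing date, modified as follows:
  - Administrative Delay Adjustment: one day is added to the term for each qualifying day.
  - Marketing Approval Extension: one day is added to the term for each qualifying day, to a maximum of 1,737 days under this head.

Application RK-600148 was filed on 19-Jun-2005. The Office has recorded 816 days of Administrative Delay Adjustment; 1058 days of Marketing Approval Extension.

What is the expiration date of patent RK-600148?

Base term: filing date + 16 years → 19 June 2021.
Administrative Delay Adjustment: +816 days → 13 September 2023.
Marketing Approval Extension: 1058 days (within the 1737-day cap) → +1058 days → 6 August 2026.

2026-08-06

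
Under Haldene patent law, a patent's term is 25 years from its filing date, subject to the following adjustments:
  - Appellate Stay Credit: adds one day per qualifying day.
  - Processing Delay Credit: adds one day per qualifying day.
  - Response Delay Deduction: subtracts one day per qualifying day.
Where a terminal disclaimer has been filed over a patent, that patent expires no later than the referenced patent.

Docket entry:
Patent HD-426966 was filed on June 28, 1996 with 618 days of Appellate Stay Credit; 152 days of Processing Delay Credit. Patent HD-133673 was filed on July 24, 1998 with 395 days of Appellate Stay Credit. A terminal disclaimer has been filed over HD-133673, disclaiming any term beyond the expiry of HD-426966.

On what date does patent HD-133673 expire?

2023-08-07

Natural term of HD-133673:
  Base: filing + 25 years → 24 July 2023.
  Appellate Stay Credit: +395 days → 22 August 2024.
Expiry of referenced patent HD-426966:
  Base: filing + 25 years → 28 June 2021.
  Appellate Stay Credit: +618 days → 8 March 2023.
  Processing Delay Credit: +152 days → 7 August 2023.
Terminal disclaimer: HD-133673 expires on the earlier of 22 August 2024 and 7 August 2023.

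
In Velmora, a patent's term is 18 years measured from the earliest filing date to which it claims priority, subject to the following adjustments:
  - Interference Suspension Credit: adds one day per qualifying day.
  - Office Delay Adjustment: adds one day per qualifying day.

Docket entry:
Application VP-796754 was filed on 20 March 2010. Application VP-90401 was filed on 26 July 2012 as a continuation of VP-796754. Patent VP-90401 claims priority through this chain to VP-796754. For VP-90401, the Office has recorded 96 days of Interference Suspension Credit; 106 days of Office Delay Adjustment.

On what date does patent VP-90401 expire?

October 8, 2028

Earliest priority filing: 20 March 2010.
Base term: 20 March 2010 + 18 years → 20 March 2028.
Interference Suspension Credit: +96 days → 24 June 2028.
Office Delay Adjustment: +106 days → 8 October 2028.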